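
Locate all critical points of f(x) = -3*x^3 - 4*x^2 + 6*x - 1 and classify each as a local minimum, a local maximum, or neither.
f'(x) = -9*x^2 - 8*x + 6

Solve f'(x) = 0:
  9*x^2 + 8*x - 6 = 0 has no rational roots; quadratic formula: x = (-8 ± √280)/18.
  ⇒ x = -sqrt(70)/9 - 4/9 ≈ -1.3741, -4/9 + sqrt(70)/9 ≈ 0.4852

f''(x) = -18*x - 8
Second-derivative test at each critical point:
  f''(-1.3741) = 16.7332 > 0 → local minimum
  f''(0.4852) = -16.7332 < 0 → local maximum

Critical points: x = -sqrt(70)/9 - 4/9 ≈ -1.3741 (local minimum); x = -4/9 + sqrt(70)/9 ≈ 0.4852 (local maximum)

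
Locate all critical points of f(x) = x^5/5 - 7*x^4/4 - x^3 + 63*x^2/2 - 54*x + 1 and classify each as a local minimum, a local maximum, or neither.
f'(x) = x^4 - 7*x^3 - 3*x^2 + 63*x - 54

Solve f'(x) = 0:
  Factor: x^4 - 7*x^3 - 3*x^2 + 63*x - 54 = (x - 6)*(x - 3)*(x - 1)*(x + 3) = 0.
  ⇒ x = -3, 1, 3, 6

f''(x) = 4*x^3 - 21*x^2 - 6*x + 63
Second-derivative test at each critical point:
  f''(-3) = -216 < 0 → local maximum
  f''(1) = 40 > 0 → local minimum
  f''(3) = -36 < 0 → local maximum
  f''(6) = 135 > 0 → local minimum

Critical points: x = -3 (local maximum); x = 1 (local minimum); x = 3 (local maximum); x = 6 (local minimum)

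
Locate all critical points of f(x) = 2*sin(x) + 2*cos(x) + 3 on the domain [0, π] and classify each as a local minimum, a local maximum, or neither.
f'(x) = 2*sqrt(2)*cos(x + pi/4)

Solve f'(x) = 0 on [0, π]:
  f'(x) = 0 ⇔ 2*cos(x) = 2*sin(x) ⇔ tan(x) = 1, i.e. x = arctan(1) + nπ; keep the solutions lying in [0, π].
  ⇒ x = pi/4 ≈ 0.7854

f''(x) = -2*sqrt(2)*sin(x + pi/4)
Second-derivative test at each critical point:
  f''(0.7854) = -2.8284 < 0 → local maximum

Critical points: x = pi/4 ≈ 0.7854 (local maximum)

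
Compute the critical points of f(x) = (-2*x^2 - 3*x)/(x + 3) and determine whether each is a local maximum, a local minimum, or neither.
f'(x) = (-2*x^2 - 12*x - 9)/(x^2 + 6*x + 9)

Solve f'(x) = 0:
  f'(x) = -(2*x^2 + 12*x + 9)/(x + 3)^2; the denominator is positive wherever f is defined, so f'(x) = 0 ⇔ -2*x^2 - 12*x - 9 = 0.
  2*x^2 + 12*x + 9 = 0 has no rational roots; quadratic formula: x = (-12 ± √72)/4.
  ⇒ x = -3 - 3*sqrt(2)/2 ≈ -5.1213, -3 + 3*sqrt(2)/2 ≈ -0.8787

f''(x) = -18/(x^3 + 9*x^2 + 27*x + 27)
Second-derivative test at each critical point:
  f''(-5.1213) = 1.8856 > 0 → local minimum
  f''(-0.8787) = -1.8856 < 0 → local maximum

Critical points: x = -3 - 3*sqrt(2)/2 ≈ -5.1213 (local minimum); x = -3 + 3*sqrt(2)/2 ≈ -0.8787 (local maximum)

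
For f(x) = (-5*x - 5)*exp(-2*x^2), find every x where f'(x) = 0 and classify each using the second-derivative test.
f'(x) = 5*(4*x*(x + 1) - 1)*exp(-2*x^2)

Solve f'(x) = 0:
  f'(x) = (20*x^2 + 20*x - 5)·exp(-2*x^2) and exp(-2*x^2) > 0 for every x, so f'(x) = 0 ⇔ 20*x^2 + 20*x - 5 = 0.
  Factor: 20*x^2 + 20*x - 5 = 5*(4*x^2 + 4*x - 1); 4*x^2 + 4*x - 1 = 0 has no rational roots; quadratic formula: x = (-4 ± √32)/8.
  ⇒ x = -sqrt(2)/2 - 1/2 ≈ -1.2071, -1/2 + sqrt(2)/2 ≈ 0.2071

f''(x) = 20*(-4*x^2*(x + 1) + 3*x + 1)*exp(-2*x^2)
Second-derivative test at each critical point:
  f''(-1.2071) = -1.5343 < 0 → local maximum
  f''(0.2071) = 25.9590 > 0 → local minimum

Critical points: x = -sqrt(2)/2 - 1/2 ≈ -1.2071 (local maximum); x = -1/2 + sqrt(2)/2 ≈ 0.2071 (local minimum)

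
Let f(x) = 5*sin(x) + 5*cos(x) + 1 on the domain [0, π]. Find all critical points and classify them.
f'(x) = 5*sqrt(2)*cos(x + pi/4)

Solve f'(x) = 0 on [0, π]:
  f'(x) = 0 ⇔ 5*cos(x) = 5*sin(x) ⇔ tan(x) = 1, i.e. x = arctan(1) + nπ; keep the solutions lying in [0, π].
  ⇒ x = pi/4 ≈ 0.7854

f''(x) = -5*sqrt(2)*sin(x + pi/4)
Second-derivative test at each critical point:
  f''(0.7854) = -7.0711 < 0 → local maximum

Critical points: x = pi/4 ≈ 0.7854 (local maximum)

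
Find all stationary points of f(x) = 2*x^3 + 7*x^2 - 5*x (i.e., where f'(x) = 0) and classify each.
f'(x) = 6*x^2 + 14*x - 5

Solve f'(x) = 0:
  6*x^2 + 14*x - 5 = 0 has no rational roots; quadratic formula: x = (-14 ± √316)/12.
  ⇒ x = -sqrt(79)/6 - 7/6 ≈ -2.6480, -7/6 + sqrt(79)/6 ≈ 0.3147

f''(x) = 12*x + 14
Second-derivative test at each critical point:
  f''(-2.6480) = -17.7764 < 0 → local maximum
  f''(0.3147) = 17.7764 > 0 → local minimum

Critical points: x = -sqrt(79)/6 - 7/6 ≈ -2.6480 (local maximum); x = -7/6 + sqrt(79)/6 ≈ 0.3147 (local minimum)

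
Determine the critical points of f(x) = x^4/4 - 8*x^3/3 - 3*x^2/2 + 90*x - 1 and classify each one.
f'(x) = x^3 - 8*x^2 - 3*x + 90

Solve f'(x) = 0:
  Factor: x^3 - 8*x^2 - 3*x + 90 = (x - 6)*(x - 5)*(x + 3) = 0.
  ⇒ x = -3, 5, 6

f''(x) = 3*x^2 - 16*x - 3
Second-derivative test at each critical point:
  f''(-3) = 72 > 0 → local minimum
  f''(5) = -8 < 0 → local maximum
  f''(6) = 9 > 0 → local minimum

Critical points: x = -3 (local minimum); x = 5 (local maximum); x = 6 (local minimum)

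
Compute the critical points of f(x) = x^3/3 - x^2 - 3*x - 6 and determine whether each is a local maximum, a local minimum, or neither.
f'(x) = x^2 - 2*x - 3

Solve f'(x) = 0:
  Factor: x^2 - 2*x - 3 = (x - 3)*(x + 1) = 0.
  ⇒ x = -1, 3

f''(x) = 2*x - 2
Second-derivative test at each critical point:
  f''(-1) = -4 < 0 → local maximum
  f''(3) = 4 > 0 → local minimum

Critical points: x = -1 (local maximum); x = 3 (local minimum)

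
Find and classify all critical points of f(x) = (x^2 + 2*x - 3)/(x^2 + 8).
f'(x) = 2*(-x^2 + 11*x + 8)/(x^4 + 16*x^2 + 64)

Solve f'(x) = 0:
  f'(x) = -2*(x^2 - 11*x - 8)/(x^2 + 8)^2; the denominator is positive wherever f is defined, so f'(x) = 0 ⇔ -2*x^2 + 22*x + 16 = 0.
  Factor: -2*x^2 + 22*x + 16 = -2*(x^2 - 11*x - 8); x^2 - 11*x - 8 = 0 has no rational roots; quadratic formula: x = (11 ± √153)/2.
  ⇒ x = 11/2 - 3*sqrt(17)/2 ≈ -0.6847, 11/2 + 3*sqrt(17)/2 ≈ 11.6847

f''(x) = 2*(2*x^3 - 33*x^2 - 48*x + 88)/(x^6 + 24*x^4 + 192*x^2 + 512)
Second-derivative test at each critical point:
  f''(-0.6847) = 0.3449 > 0 → local minimum
  f''(11.6847) = -0.0012 < 0 → local maximum

Critical points: x = 11/2 - 3*sqrt(17)/2 ≈ -0.6847 (local minimum); x = 11/2 + 3*sqrt(17)/2 ≈ 11.6847 (local maximum)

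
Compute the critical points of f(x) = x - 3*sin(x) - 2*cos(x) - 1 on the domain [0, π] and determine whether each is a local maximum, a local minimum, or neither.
f'(x) = 2*sin(x) - 3*cos(x) + 1

Solve f'(x) = 0 on [0, π]:
  f'(x) = 0 ⇔ 2*sin(x) - 3*cos(x) = -1. Write the left side as R·cos(x + φ) with R = √((-3)² + (-2)²) = sqrt(13), cos φ = -3*sqrt(13)/13, sin φ = -2*sqrt(13)/13; then cos(x + φ) = -sqrt(13)/13. Solve for x and keep the solutions lying in [0, π].
  ⇒ x = atan((-2 + 6*sqrt(3))/(3 + 4*sqrt(3))) ≈ 0.7018

f''(x) = 3*sin(x) + 2*cos(x)
Second-derivative test at each critical point:
  f''(0.7018) = 3.4641 > 0 → local minimum

Critical points: x = atan((-2 + 6*sqrt(3))/(3 + 4*sqrt(3))) ≈ 0.7018 (local minimum)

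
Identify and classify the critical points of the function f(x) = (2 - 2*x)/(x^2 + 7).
f'(x) = 2*(-x^2 + 2*x*(x - 1) - 7)/(x^2 + 7)^2

Solve f'(x) = 0:
  f'(x) = 2*(x^2 - 2*x - 7)/(x^2 + 7)^2; the denominator is positive wherever f is defined, so f'(x) = 0 ⇔ 2*x^2 - 4*x - 14 = 0.
  Factor: 2*x^2 - 4*x - 14 = 2*(x^2 - 2*x - 7); x^2 - 2*x - 7 = 0 has no rational roots; quadratic formula: x = (2 ± √32)/2.
  ⇒ x = 1 - 2*sqrt(2) ≈ -1.8284, 1 + 2*sqrt(2) ≈ 3.8284

f''(x) = 4*(4*x^2*(1 - x) + (3*x - 1)*(x^2 + 7))/(x^2 + 7)^3
Second-derivative test at each critical point:
  f''(-1.8284) = -0.1058 < 0 → local maximum
  f''(3.8284) = 0.0241 > 0 → local minimum

Critical points: x = 1 - 2*sqrt(2) ≈ -1.8284 (local maximum); x = 1 + 2*sqrt(2) ≈ 3.8284 (local minimum)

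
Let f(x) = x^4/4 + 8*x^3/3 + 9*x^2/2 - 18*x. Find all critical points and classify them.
f'(x) = x^3 + 8*x^2 + 9*x - 18

Solve f'(x) = 0:
  Factor: x^3 + 8*x^2 + 9*x - 18 = (x - 1)*(x + 3)*(x + 6) = 0.
  ⇒ x = -6, -3, 1

f''(x) = 3*x^2 + 16*x + 9
Second-derivative test at each critical point:
  f''(-6) = 21 > 0 → local minimum
  f''(-3) = -12 < 0 → local maximum
  f''(1) = 28 > 0 → local minimum

Critical points: x = -6 (local minimum); x = -3 (local maximum); x = 1 (local minimum)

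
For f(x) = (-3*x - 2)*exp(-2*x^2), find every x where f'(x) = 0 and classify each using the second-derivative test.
f'(x) = (4*x*(3*x + 2) - 3)*exp(-2*x^2)

Solve f'(x) = 0:
  f'(x) = (12*x^2 + 8*x - 3)·exp(-2*x^2) and exp(-2*x^2) > 0 for every x, so f'(x) = 0 ⇔ 12*x^2 + 8*x - 3 = 0.
  12*x^2 + 8*x - 3 = 0 has no rational roots; quadratic formula: x = (-8 ± √208)/24.
  ⇒ x = -sqrt(13)/6 - 1/3 ≈ -0.9343, -1/3 + sqrt(13)/6 ≈ 0.2676

f''(x) = 4*(-12*x^3 - 8*x^2 + 9*x + 2)*exp(-2*x^2)
Second-derivative test at each critical point:
  f''(-0.9343) = -2.5171 < 0 → local maximum
  f''(0.2676) = 12.4979 > 0 → local minimum

Critical points: x = -sqrt(13)/6 - 1/3 ≈ -0.9343 (local maximum); x = -1/3 + sqrt(13)/6 ≈ 0.2676 (local minimum)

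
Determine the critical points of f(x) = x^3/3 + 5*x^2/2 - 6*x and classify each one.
f'(x) = x^2 + 5*x - 6

Solve f'(x) = 0:
  Factor: x^2 + 5*x - 6 = (x - 1)*(x + 6) = 0.
  ⇒ x = -6, 1

f''(x) = 2*x + 5
Second-derivative test at each critical point:
  f''(-6) = -7 < 0 → local maximum
  f''(1) = 7 > 0 → local minimum

Critical points: x = -6 (local maximum); x = 1 (local minimum)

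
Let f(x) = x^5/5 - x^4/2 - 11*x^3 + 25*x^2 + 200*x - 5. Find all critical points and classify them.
f'(x) = x^4 - 2*x^3 - 33*x^2 + 50*x + 200

Solve f'(x) = 0:
  Factor: x^4 - 2*x^3 - 33*x^2 + 50*x + 200 = (x - 5)*(x - 4)*(x + 2)*(x + 5) = 0.
  ⇒ x = -5, -2, 4, 5

f''(x) = 4*x^3 - 6*x^2 - 66*x + 50
Second-derivative test at each critical point:
  f''(-5) = -270 < 0 → local maximum
  f''(-2) = 126 > 0 → local minimum
  f''(4) = -54 < 0 → local maximum
  f''(5) = 70 > 0 → local minimum

Critical points: x = -5 (local maximum); x = -2 (local minimum); x = 4 (local maximum); x = 5 (local minimum)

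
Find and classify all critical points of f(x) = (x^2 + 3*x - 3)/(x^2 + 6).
f'(x) = 3*(-x^2 + 6*x + 6)/(x^4 + 12*x^2 + 36)

Solve f'(x) = 0:
  f'(x) = -3*(x^2 - 6*x - 6)/(x^2 + 6)^2; the denominator is positive wherever f is defined, so f'(x) = 0 ⇔ -3*x^2 + 18*x + 18 = 0.
  Factor: -3*x^2 + 18*x + 18 = -3*(x^2 - 6*x - 6); x^2 - 6*x - 6 = 0 has no rational roots; quadratic formula: x = (6 ± √60)/2.
  ⇒ x = 3 - sqrt(15) ≈ -0.8730, 3 + sqrt(15) ≈ 6.8730

f''(x) = 6*(x^3 - 9*x^2 - 18*x + 18)/(x^6 + 18*x^4 + 108*x^2 + 216)
Second-derivative test at each critical point:
  f''(-0.8730) = 0.5082 > 0 → local minimum
  f''(6.8730) = -0.0082 < 0 → local maximum

Critical points: x = 3 - sqrt(15) ≈ -0.8730 (local minimum); x = 3 + sqrt(15) ≈ 6.8730 (local maximum)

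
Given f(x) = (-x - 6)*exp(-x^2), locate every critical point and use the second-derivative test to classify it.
f'(x) = (2*x*(x + 6) - 1)*exp(-x^2)

Solve f'(x) = 0:
  f'(x) = (2*x^2 + 12*x - 1)·exp(-x^2) and exp(-x^2) > 0 for every x, so f'(x) = 0 ⇔ 2*x^2 + 12*x - 1 = 0.
  2*x^2 + 12*x - 1 = 0 has no rational roots; quadratic formula: x = (-12 ± √152)/4.
  ⇒ x = -sqrt(38)/2 - 3 ≈ -6.0822, -3 + sqrt(38)/2 ≈ 0.0822

f''(x) = 2*(-2*x^2*(x + 6) + 3*x + 6)*exp(-x^2)
Second-derivative test at each critical point:
  f''(-6.0822) = -1.059e-15 < 0 → local maximum
  f''(0.0822) = 12.2458 > 0 → local minimum

Critical points: x = -sqrt(38)/2 - 3 ≈ -6.0822 (local maximum); x = -3 + sqrt(38)/2 ≈ 0.0822 (local minimum)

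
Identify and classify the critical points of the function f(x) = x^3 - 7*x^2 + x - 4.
f'(x) = 3*x^2 - 14*x + 1

Solve f'(x) = 0:
  3*x^2 - 14*x + 1 = 0 has no rational roots; quadratic formula: x = (14 ± √184)/6.
  ⇒ x = 7/3 - sqrt(46)/3 ≈ 0.0726, sqrt(46)/3 + 7/3 ≈ 4.5941

f''(x) = 6*x - 14
Second-derivative test at each critical point:
  f''(0.0726) = -13.5647 < 0 → local maximum
  f''(4.5941) = 13.5647 > 0 → local minimum

Critical points: x = 7/3 - sqrt(46)/3 ≈ 0.0726 (local maximum); x = sqrt(46)/3 + 7/3 ≈ 4.5941 (local minimum)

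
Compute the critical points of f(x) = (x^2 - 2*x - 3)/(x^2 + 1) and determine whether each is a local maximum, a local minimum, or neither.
f'(x) = 2*(x^2 + 4*x - 1)/(x^4 + 2*x^2 + 1)

Solve f'(x) = 0:
  f'(x) = 2*(x^2 + 4*x - 1)/(x^2 + 1)^2; the denominator is positive wherever f is defined, so f'(x) = 0 ⇔ 2*x^2 + 8*x - 2 = 0.
  Factor: 2*x^2 + 8*x - 2 = 2*(x^2 + 4*x - 1); x^2 + 4*x - 1 = 0 has no rational roots; quadratic formula: x = (-4 ± √20)/2.
  ⇒ x = -sqrt(5) - 2 ≈ -4.2361, -2 + sqrt(5) ≈ 0.2361

f''(x) = 4*(-x^3 - 6*x^2 + 3*x + 2)/(x^6 + 3*x^4 + 3*x^2 + 1)
Second-derivative test at each critical point:
  f''(-4.2361) = -0.0249 < 0 → local maximum
  f''(0.2361) = 8.0249 > 0 → local minimum

Critical points: x = -sqrt(5) - 2 ≈ -4.2361 (local maximum); x = -2 + sqrt(5) ≈ 0.2361 (local minimum)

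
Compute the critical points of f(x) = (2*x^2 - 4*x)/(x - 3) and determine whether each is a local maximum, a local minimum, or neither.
f'(x) = 2*(x^2 - 6*x + 6)/(x^2 - 6*x + 9)

Solve f'(x) = 0:
  f'(x) = 2*(x^2 - 6*x + 6)/(x - 3)^2; the denominator is positive wherever f is defined, so f'(x) = 0 ⇔ 2*x^2 - 12*x + 12 = 0.
  Factor: 2*x^2 - 12*x + 12 = 2*(x^2 - 6*x + 6); x^2 - 6*x + 6 = 0 has no rational roots; quadratic formula: x = (6 ± √12)/2.
  ⇒ x = 3 - sqrt(3) ≈ 1.2679, sqrt(3) + 3 ≈ 4.7321

f''(x) = 12/(x^3 - 9*x^2 + 27*x - 27)
Second-derivative test at each critical point:
  f''(1.2679) = -2.3094 < 0 → local maximum
  f''(4.7321) = 2.3094 > 0 → local minimum

Critical points: x = 3 - sqrt(3) ≈ 1.2679 (local maximum); x = sqrt(3) + 3 ≈ 4.7321 (local minimum)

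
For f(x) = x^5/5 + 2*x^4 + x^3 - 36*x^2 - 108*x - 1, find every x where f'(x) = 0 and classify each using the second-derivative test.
f'(x) = x^4 + 8*x^3 + 3*x^2 - 72*x - 108

Solve f'(x) = 0:
  Factor: x^4 + 8*x^3 + 3*x^2 - 72*x - 108 = (x - 3)*(x + 2)*(x + 3)*(x + 6) = 0.
  ⇒ x = -6, -3, -2, 3

f''(x) = 4*x^3 + 24*x^2 + 6*x - 72
Second-derivative test at each critical point:
  f''(-6) = -108 < 0 → local maximum
  f''(-3) = 18 > 0 → local minimum
  f''(-2) = -20 < 0 → local maximum
  f''(3) = 270 > 0 → local minimum

Critical points: x = -6 (local maximum); x = -3 (local minimum); x = -2 (local maximum); x = 3 (local minimum)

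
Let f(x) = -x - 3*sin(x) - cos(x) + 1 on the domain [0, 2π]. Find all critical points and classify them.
f'(x) = sin(x) - 3*cos(x) - 1

Solve f'(x) = 0 on [0, 2π]:
  f'(x) = 0 ⇔ sin(x) - 3*cos(x) = 1. Write the left side as R·cos(x + φ) with R = √((-3)² + (-1)²) = sqrt(10), cos φ = -3*sqrt(10)/10, sin φ = -sqrt(10)/10; then cos(x + φ) = sqrt(10)/10. Solve for x and keep the solutions lying in [0, 2π].
  ⇒ x = pi/2 ≈ 1.5708, atan(4/3) + pi ≈ 4.0689

f''(x) = 3*sin(x) + cos(x)
Second-derivative test at each critical point:
  f''(1.5708) = 3 > 0 → local minimum
  f''(4.0689) = -3 < 0 → local maximum

Critical points: x = pi/2 ≈ 1.5708 (local minimum); x = atan(4/3) + pi ≈ 4.0689 (local maximum)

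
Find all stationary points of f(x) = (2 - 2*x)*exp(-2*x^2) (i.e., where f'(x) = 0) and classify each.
f'(x) = 2*(4*x*(x - 1) - 1)*exp(-2*x^2)

Solve f'(x) = 0:
  f'(x) = (8*x^2 - 8*x - 2)·exp(-2*x^2) and exp(-2*x^2) > 0 for every x, so f'(x) = 0 ⇔ 8*x^2 - 8*x - 2 = 0.
  Factor: 8*x^2 - 8*x - 2 = 2*(4*x^2 - 4*x - 1); 4*x^2 - 4*x - 1 = 0 has no rational roots; quadratic formula: x = (4 ± √32)/8.
  ⇒ x = 1/2 - sqrt(2)/2 ≈ -0.2071, 1/2 + sqrt(2)/2 ≈ 1.2071

f''(x) = 8*(4*x^2*(1 - x) + 3*x - 1)*exp(-2*x^2)
Second-derivative test at each critical point:
  f''(-0.2071) = -10.3836 < 0 → local maximum
  f''(1.2071) = 0.6137 > 0 → local minimum

Critical points: x = 1/2 - sqrt(2)/2 ≈ -0.2071 (local maximum); x = 1/2 + sqrt(2)/2 ≈ 1.2071 (local minimum)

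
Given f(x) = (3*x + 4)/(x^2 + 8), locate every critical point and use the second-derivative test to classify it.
f'(x) = (-3*x^2 - 8*x + 24)/(x^4 + 16*x^2 + 64)

Solve f'(x) = 0:
  f'(x) = -(3*x^2 + 8*x - 24)/(x^2 + 8)^2; the denominator is positive wherever f is defined, so f'(x) = 0 ⇔ -3*x^2 - 8*x + 24 = 0.
  3*x^2 + 8*x - 24 = 0 has no rational roots; quadratic formula: x = (-8 ± √352)/6.
  ⇒ x = -2*sqrt(22)/3 - 4/3 ≈ -4.4603, -4/3 + 2*sqrt(22)/3 ≈ 1.7936

f''(x) = 2*(4*x^2*(3*x + 4) - (9*x + 4)*(x^2 + 8))/(x^2 + 8)^3
Second-derivative test at each critical point:
  f''(-4.4603) = 0.0241 > 0 → local minimum
  f''(1.7936) = -0.1491 < 0 → local maximum

Critical points: x = -2*sqrt(22)/3 - 4/3 ≈ -4.4603 (local minimum); x = -4/3 + 2*sqrt(22)/3 ≈ 1.7936 (local maximum)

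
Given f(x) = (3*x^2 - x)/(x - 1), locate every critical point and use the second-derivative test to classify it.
f'(x) = (3*x^2 - 6*x + 1)/(x^2 - 2*x + 1)

Solve f'(x) = 0:
  f'(x) = (3*x^2 - 6*x + 1)/(x - 1)^2; the denominator is positive wherever f is defined, so f'(x) = 0 ⇔ 3*x^2 - 6*x + 1 = 0.
  3*x^2 - 6*x + 1 = 0 has no rational roots; quadratic formula: x = (6 ± √24)/6.
  ⇒ x = 1 - sqrt(6)/3 ≈ 0.1835, sqrt(6)/3 + 1 ≈ 1.8165

f''(x) = 4/(x^3 - 3*x^2 + 3*x - 1)
Second-derivative test at each critical point:
  f''(0.1835) = -7.3485 < 0 → local maximum
  f''(1.8165) = 7.3485 > 0 → local minimum

Critical points: x = 1 - sqrt(6)/3 ≈ 0.1835 (local maximum); x = sqrt(6)/3 + 1 ≈ 1.8165 (local minimum)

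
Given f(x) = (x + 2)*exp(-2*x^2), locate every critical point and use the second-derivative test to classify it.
f'(x) = (-4*x*(x + 2) + 1)*exp(-2*x^2)

Solve f'(x) = 0:
  f'(x) = (-4*x^2 - 8*x + 1)·exp(-2*x^2) and exp(-2*x^2) > 0 for every x, so f'(x) = 0 ⇔ -4*x^2 - 8*x + 1 = 0.
  4*x^2 + 8*x - 1 = 0 has no rational roots; quadratic formula: x = (-8 ± √80)/8.
  ⇒ x = -sqrt(5)/2 - 1 ≈ -2.1180, -1 + sqrt(5)/2 ≈ 0.1180

f''(x) = 4*(4*x^2*(x + 2) - 3*x - 2)*exp(-2*x^2)
Second-derivative test at each critical point:
  f''(-2.1180) = 0.0011 > 0 → local minimum
  f''(0.1180) = -8.6985 < 0 → local maximum

Critical points: x = -sqrt(5)/2 - 1 ≈ -2.1180 (local minimum); x = -1 + sqrt(5)/2 ≈ 0.1180 (local maximum)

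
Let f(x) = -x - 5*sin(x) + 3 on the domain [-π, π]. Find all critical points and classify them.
f'(x) = -5*cos(x) - 1

Solve f'(x) = 0 on [-π, π]:
  f'(x) = 0 ⇔ cos(x) = -1/5, i.e. x = ±arccos(-1/5) + 2nπ; keep the solutions lying in [-π, π].
  ⇒ x = -acos(-1/5) ≈ -1.7722, acos(-1/5) ≈ 1.7722

f''(x) = 5*sin(x)
Second-derivative test at each critical point:
  f''(-1.7722) = -4.8990 < 0 → local maximum
  f''(1.7722) = 4.8990 > 0 → local minimum

Critical points: x = -acos(-1/5) ≈ -1.7722 (local maximum); x = acos(-1/5) ≈ 1.7722 (local minimum)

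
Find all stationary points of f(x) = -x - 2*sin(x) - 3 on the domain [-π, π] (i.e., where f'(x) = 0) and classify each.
f'(x) = -2*cos(x) - 1

Solve f'(x) = 0 on [-π, π]:
  f'(x) = 0 ⇔ cos(x) = -1/2, i.e. x = ±arccos(-1/2) + 2nπ; keep the solutions lying in [-π, π].
  ⇒ x = -2*pi/3 ≈ -2.0944, 2*pi/3 ≈ 2.0944

f''(x) = 2*sin(x)
Second-derivative test at each critical point:
  f''(-2.0944) = -1.7321 < 0 → local maximum
  f''(2.0944) = 1.7321 > 0 → local minimum

Critical points: x = -2*pi/3 ≈ -2.0944 (local maximum); x = 2*pi/3 ≈ 2.0944 (local minimum)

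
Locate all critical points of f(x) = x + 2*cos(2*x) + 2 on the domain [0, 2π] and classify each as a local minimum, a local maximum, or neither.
f'(x) = 1 - 4*sin(2*x)

Solve f'(x) = 0 on [0, 2π]:
  f'(x) = 0 ⇔ sin(2*x) = 1/4, i.e. 2*x = arcsin(1/4) + 2nπ or 2*x = π − arcsin(1/4) + 2nπ; keep the solutions lying in [0, 2π].
  ⇒ x = asin(1/4)/2 ≈ 0.1263, -asin(1/4)/2 + pi/2 ≈ 1.4445, asin(1/4)/2 + pi ≈ 3.2679, -asin(1/4)/2 + 3*pi/2 ≈ 4.5860

f''(x) = -8*cos(2*x)
Second-derivative test at each critical point:
  f''(0.1263) = -7.7460 < 0 → local maximum
  f''(1.4445) = 7.7460 > 0 → local minimum
  f''(3.2679) = -7.7460 < 0 → local maximum
  f''(4.5860) = 7.7460 > 0 → local minimum

Critical points: x = asin(1/4)/2 ≈ 0.1263 (local maximum); x = -asin(1/4)/2 + pi/2 ≈ 1.4445 (local minimum); x = asin(1/4)/2 + pi ≈ 3.2679 (local maximum); x = -asin(1/4)/2 + 3*pi/2 ≈ 4.5860 (local minimum)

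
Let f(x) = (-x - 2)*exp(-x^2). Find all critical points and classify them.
f'(x) = (2*x*(x + 2) - 1)*exp(-x^2)

Solve f'(x) = 0:
  f'(x) = (2*x^2 + 4*x - 1)·exp(-x^2) and exp(-x^2) > 0 for every x, so f'(x) = 0 ⇔ 2*x^2 + 4*x - 1 = 0.
  2*x^2 + 4*x - 1 = 0 has no rational roots; quadratic formula: x = (-4 ± √24)/4.
  ⇒ x = -sqrt(6)/2 - 1 ≈ -2.2247, -1 + sqrt(6)/2 ≈ 0.2247

f''(x) = 2*(-2*x^2*(x + 2) + 3*x + 2)*exp(-x^2)
Second-derivative test at each critical point:
  f''(-2.2247) = -0.0347 < 0 → local maximum
  f''(0.2247) = 4.6577 > 0 → local minimum

Critical points: x = -sqrt(6)/2 - 1 ≈ -2.2247 (local maximum); x = -1 + sqrt(6)/2 ≈ 0.2247 (local minimum)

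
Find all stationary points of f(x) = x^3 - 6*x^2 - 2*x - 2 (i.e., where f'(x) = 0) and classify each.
f'(x) = 3*x^2 - 12*x - 2

Solve f'(x) = 0:
  3*x^2 - 12*x - 2 = 0 has no rational roots; quadratic formula: x = (12 ± √168)/6.
  ⇒ x = 2 - sqrt(42)/3 ≈ -0.1602, 2 + sqrt(42)/3 ≈ 4.1602

f''(x) = 6*x - 12
Second-derivative test at each critical point:
  f''(-0.1602) = -12.9615 < 0 → local maximum
  f''(4.1602) = 12.9615 > 0 → local minimum

Critical points: x = 2 - sqrt(42)/3 ≈ -0.1602 (local maximum); x = 2 + sqrt(42)/3 ≈ 4.1602 (local minimum)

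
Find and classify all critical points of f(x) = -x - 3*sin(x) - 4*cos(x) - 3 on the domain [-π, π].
f'(x) = 4*sin(x) - 3*cos(x) - 1

Solve f'(x) = 0 on [-π, π]:
  f'(x) = 0 ⇔ 4*sin(x) - 3*cos(x) = 1. Write the left side as R·cos(x + φ) with R = √((-3)² + (-4)²) = 5, cos φ = -3/5, sin φ = -4/5; then cos(x + φ) = 1/5. Solve for x and keep the solutions lying in [-π, π].
  ⇒ x = -pi + atan((4 - 6*sqrt(6))/(-8*sqrt(6) - 3)) ≈ -2.6994, atan((4 + 6*sqrt(6))/(-3 + 8*sqrt(6))) ≈ 0.8449

f''(x) = 3*sin(x) + 4*cos(x)
Second-derivative test at each critical point:
  f''(-2.6994) = -4.8990 < 0 → local maximum
  f''(0.8449) = 4.8990 > 0 → local minimum

Critical points: x = -pi + atan((4 - 6*sqrt(6))/(-8*sqrt(6) - 3)) ≈ -2.6994 (local maximum); x = atan((4 + 6*sqrt(6))/(-3 + 8*sqrt(6))) ≈ 0.8449 (local minimum)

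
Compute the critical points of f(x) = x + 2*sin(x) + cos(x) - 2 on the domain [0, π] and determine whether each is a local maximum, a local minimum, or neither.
f'(x) = -sin(x) + 2*cos(x) + 1

Solve f'(x) = 0 on [0, π]:
  f'(x) = 0 ⇔ -sin(x) + 2*cos(x) = -1. Write the left side as R·cos(x + φ) with R = √(2² + 1²) = sqrt(5), cos φ = 2*sqrt(5)/5, sin φ = sqrt(5)/5; then cos(x + φ) = -sqrt(5)/5. Solve for x and keep the solutions lying in [0, π].
  ⇒ x = pi/2 ≈ 1.5708

f''(x) = -2*sin(x) - cos(x)
Second-derivative test at each critical point:
  f''(1.5708) = -2 < 0 → local maximum

Critical points: x = pi/2 ≈ 1.5708 (local maximum)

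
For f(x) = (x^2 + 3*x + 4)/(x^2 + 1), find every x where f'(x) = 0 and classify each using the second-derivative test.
f'(x) = 3*(-x^2 - 2*x + 1)/(x^4 + 2*x^2 + 1)

Solve f'(x) = 0:
  f'(x) = -3*(x^2 + 2*x - 1)/(x^2 + 1)^2; the denominator is positive wherever f is defined, so f'(x) = 0 ⇔ -3*x^2 - 6*x + 3 = 0.
  Factor: -3*x^2 - 6*x + 3 = -3*(x^2 + 2*x - 1); x^2 + 2*x - 1 = 0 has no rational roots; quadratic formula: x = (-2 ± √8)/2.
  ⇒ x = -sqrt(2) - 1 ≈ -2.4142, -1 + sqrt(2) ≈ 0.4142

f''(x) = 6*(x^3 + 3*x^2 - 3*x - 1)/(x^6 + 3*x^4 + 3*x^2 + 1)
Second-derivative test at each critical point:
  f''(-2.4142) = 0.1820 > 0 → local minimum
  f''(0.4142) = -6.1820 < 0 → local maximum

Critical points: x = -sqrt(2) - 1 ≈ -2.4142 (local minimum); x = -1 + sqrt(2) ≈ 0.4142 (local maximum)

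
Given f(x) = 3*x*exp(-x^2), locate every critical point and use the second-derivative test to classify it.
f'(x) = 3*(1 - 2*x^2)*exp(-x^2)

Solve f'(x) = 0:
  f'(x) = (3 - 6*x^2)·exp(-x^2) and exp(-x^2) > 0 for every x, so f'(x) = 0 ⇔ 3 - 6*x^2 = 0.
  Factor: 3 - 6*x^2 = -3*(2*x^2 - 1); 2*x^2 - 1 = 0 has no rational roots; quadratic formula: x = (0 ± √8)/4.
  ⇒ x = -sqrt(2)/2 ≈ -0.7071, sqrt(2)/2 ≈ 0.7071

f''(x) = (12*x^3 - 18*x)*exp(-x^2)
Second-derivative test at each critical point:
  f''(-0.7071) = 5.1466 > 0 → local minimum
  f''(0.7071) = -5.1466 < 0 → local maximum

Critical points: x = -sqrt(2)/2 ≈ -0.7071 (local minimum); x = sqrt(2)/2 ≈ 0.7071 (local maximum)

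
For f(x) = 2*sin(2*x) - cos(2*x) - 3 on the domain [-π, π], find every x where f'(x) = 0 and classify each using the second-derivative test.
f'(x) = 2*sin(2*x) + 4*cos(2*x)

Solve f'(x) = 0 on [-π, π]:
  f'(x) = 0 ⇔ 2*cos(2*x) = -sin(2*x) ⇔ tan(2*x) = -2, i.e. 2*x = arctan(-2) + nπ; keep the solutions lying in [-π, π].
  ⇒ x = -pi/2 - atan(2)/2 ≈ -2.1244, -atan(2)/2 ≈ -0.5536, -atan(2)/2 + pi/2 ≈ 1.0172, pi - atan(2)/2 ≈ 2.5880

f''(x) = -8*sin(2*x) + 4*cos(2*x)
Second-derivative test at each critical point:
  f''(-2.1244) = -8.9443 < 0 → local maximum
  f''(-0.5536) = 8.9443 > 0 → local minimum
  f''(1.0172) = -8.9443 < 0 → local maximum
  f''(2.5880) = 8.9443 > 0 → local minimum

Critical points: x = -pi/2 - atan(2)/2 ≈ -2.1244 (local maximum); x = -atan(2)/2 ≈ -0.5536 (local minimum); x = -atan(2)/2 + pi/2 ≈ 1.0172 (local maximum); x = pi - atan(2)/2 ≈ 2.5880 (local minimum)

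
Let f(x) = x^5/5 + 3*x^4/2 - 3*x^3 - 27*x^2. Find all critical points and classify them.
f'(x) = x*(x^3 + 6*x^2 - 9*x - 54)

Solve f'(x) = 0:
  Factor: x^4 + 6*x^3 - 9*x^2 - 54*x = x*(x - 3)*(x + 3)*(x + 6) = 0.
  ⇒ x = -6, -3, 0, 3

f''(x) = 4*x^3 + 18*x^2 - 18*x - 54
Second-derivative test at each critical point:
  f''(-6) = -162 < 0 → local maximum
  f''(-3) = 54 > 0 → local minimum
  f''(0) = -54 < 0 → local maximum
  f''(3) = 162 > 0 → local minimum

Critical points: x = -6 (local maximum); x = -3 (local minimum); x = 0 (local maximum); x = 3 (local minimum)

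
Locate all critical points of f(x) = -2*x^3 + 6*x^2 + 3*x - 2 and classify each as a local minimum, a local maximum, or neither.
f'(x) = -6*x^2 + 12*x + 3

Solve f'(x) = 0:
  Factor: -6*x^2 + 12*x + 3 = -3*(2*x^2 - 4*x - 1); 2*x^2 - 4*x - 1 = 0 has no rational roots; quadratic formula: x = (4 ± √24)/4.
  ⇒ x = 1 - sqrt(6)/2 ≈ -0.2247, 1 + sqrt(6)/2 ≈ 2.2247

f''(x) = 12 - 12*x
Second-derivative test at each critical point:
  f''(-0.2247) = 14.6969 > 0 → local minimum
  f''(2.2247) = -14.6969 < 0 → local maximum

Critical points: x = 1 - sqrt(6)/2 ≈ -0.2247 (local minimum); x = 1 + sqrt(6)/2 ≈ 2.2247 (local maximum)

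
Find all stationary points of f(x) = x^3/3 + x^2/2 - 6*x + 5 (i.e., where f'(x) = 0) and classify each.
f'(x) = x^2 + x - 6

Solve f'(x) = 0:
  Factor: x^2 + x - 6 = (x - 2)*(x + 3) = 0.
  ⇒ x = -3, 2

f''(x) = 2*x + 1
Second-derivative test at each critical point:
  f''(-3) = -5 < 0 → local maximum
  f''(2) = 5 > 0 → local minimum

Critical points: x = -3 (local maximum); x = 2 (local minimum)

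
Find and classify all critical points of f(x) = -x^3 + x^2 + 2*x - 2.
f'(x) = -3*x^2 + 2*x + 2

Solve f'(x) = 0:
  3*x^2 - 2*x - 2 = 0 has no rational roots; quadratic formula: x = (2 ± √28)/6.
  ⇒ x = 1/3 - sqrt(7)/3 ≈ -0.5486, 1/3 + sqrt(7)/3 ≈ 1.2153

f''(x) = 2 - 6*x
Second-derivative test at each critical point:
  f''(-0.5486) = 5.2915 > 0 → local minimum
  f''(1.2153) = -5.2915 < 0 → local maximum

Critical points: x = 1/3 - sqrt(7)/3 ≈ -0.5486 (local minimum); x = 1/3 + sqrt(7)/3 ≈ 1.2153 (local maximum)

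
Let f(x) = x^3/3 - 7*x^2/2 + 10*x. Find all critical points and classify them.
f'(x) = x^2 - 7*x + 10

Solve f'(x) = 0:
  Factor: x^2 - 7*x + 10 = (x - 5)*(x - 2) = 0.
  ⇒ x = 2, 5

f''(x) = 2*x - 7
Second-derivative test at each critical point:
  f''(2) = -3 < 0 → local maximum
  f''(5) = 3 > 0 → local minimum

Critical points: x = 2 (local maximum); x = 5 (local minimum)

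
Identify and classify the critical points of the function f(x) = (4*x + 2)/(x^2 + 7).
f'(x) = 4*(-x^2 - x + 7)/(x^4 + 14*x^2 + 49)

Solve f'(x) = 0:
  f'(x) = -4*(x^2 + x - 7)/(x^2 + 7)^2; the denominator is positive wherever f is defined, so f'(x) = 0 ⇔ -4*x^2 - 4*x + 28 = 0.
  Factor: -4*x^2 - 4*x + 28 = -4*(x^2 + x - 7); x^2 + x - 7 = 0 has no rational roots; quadratic formula: x = (-1 ± √29)/2.
  ⇒ x = -sqrt(29)/2 - 1/2 ≈ -3.1926, -1/2 + sqrt(29)/2 ≈ 2.1926

f''(x) = 4*(4*x^2*(2*x + 1) - (6*x + 1)*(x^2 + 7))/(x^2 + 7)^3
Second-derivative test at each critical point:
  f''(-3.1926) = 0.0729 > 0 → local minimum
  f''(2.1926) = -0.1545 < 0 → local maximum

Critical points: x = -sqrt(29)/2 - 1/2 ≈ -3.1926 (local minimum); x = -1/2 + sqrt(29)/2 ≈ 2.1926 (local maximum)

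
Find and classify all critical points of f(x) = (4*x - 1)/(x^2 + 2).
f'(x) = 2*(-2*x^2 + x + 4)/(x^4 + 4*x^2 + 4)

Solve f'(x) = 0:
  f'(x) = -2*(2*x^2 - x - 4)/(x^2 + 2)^2; the denominator is positive wherever f is defined, so f'(x) = 0 ⇔ -4*x^2 + 2*x + 8 = 0.
  Factor: -4*x^2 + 2*x + 8 = -2*(2*x^2 - x - 4); 2*x^2 - x - 4 = 0 has no rational roots; quadratic formula: x = (1 ± √33)/4.
  ⇒ x = 1/4 - sqrt(33)/4 ≈ -1.1861, 1/4 + sqrt(33)/4 ≈ 1.6861

f''(x) = 2*(4*x^2*(4*x - 1) + (1 - 12*x)*(x^2 + 2))/(x^2 + 2)^3
Second-derivative test at each critical point:
  f''(-1.1861) = 0.9898 > 0 → local minimum
  f''(1.6861) = -0.4898 < 0 → local maximum

Critical points: x = 1/4 - sqrt(33)/4 ≈ -1.1861 (local minimum); x = 1/4 + sqrt(33)/4 ≈ 1.6861 (local maximum)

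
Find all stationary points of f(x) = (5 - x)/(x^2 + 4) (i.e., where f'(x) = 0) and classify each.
f'(x) = (-x^2 + 2*x*(x - 5) - 4)/(x^2 + 4)^2

Solve f'(x) = 0:
  f'(x) = (x^2 - 10*x - 4)/(x^2 + 4)^2; the denominator is positive wherever f is defined, so f'(x) = 0 ⇔ x^2 - 10*x - 4 = 0.
  x^2 - 10*x - 4 = 0 has no rational roots; quadratic formula: x = (10 ± √116)/2.
  ⇒ x = 5 - sqrt(29) ≈ -0.3852, 5 + sqrt(29) ≈ 10.3852

f''(x) = 2*(4*x^2*(5 - x) + (3*x - 5)*(x^2 + 4))/(x^2 + 4)^3
Second-derivative test at each critical point:
  f''(-0.3852) = -0.6259 < 0 → local maximum
  f''(10.3852) = 0.0009 > 0 → local minimum

Critical points: x = 5 - sqrt(29) ≈ -0.3852 (local maximum); x = 5 + sqrt(29) ≈ 10.3852 (local minimum)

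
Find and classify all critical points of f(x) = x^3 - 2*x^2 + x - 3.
f'(x) = 3*x^2 - 4*x + 1

Solve f'(x) = 0:
  Factor: 3*x^2 - 4*x + 1 = (x - 1)*(3*x - 1) = 0.
  ⇒ x = 1/3, 1

f''(x) = 6*x - 4
Second-derivative test at each critical point:
  f''(1/3) = -2 < 0 → local maximum
  f''(1) = 2 > 0 → local minimum

Critical points: x = 1/3 (local maximum); x = 1 (local minimum)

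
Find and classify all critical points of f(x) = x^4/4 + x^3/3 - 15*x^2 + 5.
f'(x) = x*(x^2 + x - 30)

Solve f'(x) = 0:
  Factor: x^3 + x^2 - 30*x = x*(x - 5)*(x + 6) = 0.
  ⇒ x = -6, 0, 5

f''(x) = 3*x^2 + 2*x - 30
Second-derivative test at each critical point:
  f''(-6) = 66 > 0 → local minimum
  f''(0) = -30 < 0 → local maximum
  f''(5) = 55 > 0 → local minimum

Critical points: x = -6 (local minimum); x = 0 (local maximum); x = 5 (local minimum)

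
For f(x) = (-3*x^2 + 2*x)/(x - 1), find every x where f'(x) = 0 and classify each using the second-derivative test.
f'(x) = (-3*x^2 + 6*x - 2)/(x^2 - 2*x + 1)

Solve f'(x) = 0:
  f'(x) = -(3*x^2 - 6*x + 2)/(x - 1)^2; the denominator is positive wherever f is defined, so f'(x) = 0 ⇔ -3*x^2 + 6*x - 2 = 0.
  3*x^2 - 6*x + 2 = 0 has no rational roots; quadratic formula: x = (6 ± √12)/6.
  ⇒ x = 1 - sqrt(3)/3 ≈ 0.4226, sqrt(3)/3 + 1 ≈ 1.5774

f''(x) = -2/(x^3 - 3*x^2 + 3*x - 1)
Second-derivative test at each critical point:
  f''(0.4226) = 10.3923 > 0 → local minimum
  f''(1.5774) = -10.3923 < 0 → local maximum

Critical points: x = 1 - sqrt(3)/3 ≈ 0.4226 (local minimum); x = sqrt(3)/3 + 1 ≈ 1.5774 (local maximum)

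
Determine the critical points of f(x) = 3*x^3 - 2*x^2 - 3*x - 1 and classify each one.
f'(x) = 9*x^2 - 4*x - 3

Solve f'(x) = 0:
  9*x^2 - 4*x - 3 = 0 has no rational roots; quadratic formula: x = (4 ± √124)/18.
  ⇒ x = 2/9 - sqrt(31)/9 ≈ -0.3964, 2/9 + sqrt(31)/9 ≈ 0.8409

f''(x) = 18*x - 4
Second-derivative test at each critical point:
  f''(-0.3964) = -11.1355 < 0 → local maximum
  f''(0.8409) = 11.1355 > 0 → local minimum

Critical points: x = 2/9 - sqrt(31)/9 ≈ -0.3964 (local maximum); x = 2/9 + sqrt(31)/9 ≈ 0.8409 (local minimum)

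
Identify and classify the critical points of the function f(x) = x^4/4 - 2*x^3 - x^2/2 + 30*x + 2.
f'(x) = x^3 - 6*x^2 - x + 30

Solve f'(x) = 0:
  Factor: x^3 - 6*x^2 - x + 30 = (x - 5)*(x - 3)*(x + 2) = 0.
  ⇒ x = -2, 3, 5

f''(x) = 3*x^2 - 12*x - 1
Second-derivative test at each critical point:
  f''(-2) = 35 > 0 → local minimum
  f''(3) = -10 < 0 → local maximum
  f''(5) = 14 > 0 → local minimum

Critical points: x = -2 (local minimum); x = 3 (local maximum); x = 5 (local minimum)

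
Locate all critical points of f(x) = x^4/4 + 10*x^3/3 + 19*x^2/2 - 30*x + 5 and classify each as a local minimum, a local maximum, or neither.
f'(x) = x^3 + 10*x^2 + 19*x - 30

Solve f'(x) = 0:
  Factor: x^3 + 10*x^2 + 19*x - 30 = (x - 1)*(x + 5)*(x + 6) = 0.
  ⇒ x = -6, -5, 1

f''(x) = 3*x^2 + 20*x + 19
Second-derivative test at each critical point:
  f''(-6) = 7 > 0 → local minimum
  f''(-5) = -6 < 0 → local maximum
  f''(1) = 42 > 0 → local minimum

Critical points: x = -6 (local minimum); x = -5 (local maximum); x = 1 (local minimum)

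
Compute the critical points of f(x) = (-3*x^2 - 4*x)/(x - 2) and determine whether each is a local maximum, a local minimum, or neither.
f'(x) = (-3*x^2 + 12*x + 8)/(x^2 - 4*x + 4)

Solve f'(x) = 0:
  f'(x) = -(3*x^2 - 12*x - 8)/(x - 2)^2; the denominator is positive wherever f is defined, so f'(x) = 0 ⇔ -3*x^2 + 12*x + 8 = 0.
  3*x^2 - 12*x - 8 = 0 has no rational roots; quadratic formula: x = (12 ± √240)/6.
  ⇒ x = 2 - 2*sqrt(15)/3 ≈ -0.5820, 2 + 2*sqrt(15)/3 ≈ 4.5820

f''(x) = -40/(x^3 - 6*x^2 + 12*x - 8)
Second-derivative test at each critical point:
  f''(-0.5820) = 2.3238 > 0 → local minimum
  f''(4.5820) = -2.3238 < 0 → local maximum

Critical points: x = 2 - 2*sqrt(15)/3 ≈ -0.5820 (local minimum); x = 2 + 2*sqrt(15)/3 ≈ 4.5820 (local maximum)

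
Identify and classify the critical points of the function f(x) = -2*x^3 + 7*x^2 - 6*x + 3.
f'(x) = -6*x^2 + 14*x - 6

Solve f'(x) = 0:
  Factor: -6*x^2 + 14*x - 6 = -2*(3*x^2 - 7*x + 3); 3*x^2 - 7*x + 3 = 0 has no rational roots; quadratic formula: x = (7 ± √13)/6.
  ⇒ x = 7/6 - sqrt(13)/6 ≈ 0.5657, sqrt(13)/6 + 7/6 ≈ 1.7676

f''(x) = 14 - 12*x
Second-derivative test at each critical point:
  f''(0.5657) = 7.2111 > 0 → local minimum
  f''(1.7676) = -7.2111 < 0 → local maximum

Critical points: x = 7/6 - sqrt(13)/6 ≈ 0.5657 (local minimum); x = sqrt(13)/6 + 7/6 ≈ 1.7676 (local maximum)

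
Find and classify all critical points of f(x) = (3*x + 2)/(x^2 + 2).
f'(x) = (-3*x^2 - 4*x + 6)/(x^4 + 4*x^2 + 4)

Solve f'(x) = 0:
  f'(x) = -(3*x^2 + 4*x - 6)/(x^2 + 2)^2; the denominator is positive wherever f is defined, so f'(x) = 0 ⇔ -3*x^2 - 4*x + 6 = 0.
  3*x^2 + 4*x - 6 = 0 has no rational roots; quadratic formula: x = (-4 ± √88)/6.
  ⇒ x = -sqrt(22)/3 - 2/3 ≈ -2.2301, -2/3 + sqrt(22)/3 ≈ 0.8968

f''(x) = 2*(4*x^2*(3*x + 2) - (9*x + 2)*(x^2 + 2))/(x^2 + 2)^3
Second-derivative test at each critical point:
  f''(-2.2301) = 0.1929 > 0 → local minimum
  f''(0.8968) = -1.1929 < 0 → local maximum

Critical points: x = -sqrt(22)/3 - 2/3 ≈ -2.2301 (local minimum); x = -2/3 + sqrt(22)/3 ≈ 0.8968 (local maximum)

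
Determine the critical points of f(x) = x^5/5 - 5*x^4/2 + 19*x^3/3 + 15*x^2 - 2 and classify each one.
f'(x) = x*(x^3 - 10*x^2 + 19*x + 30)

Solve f'(x) = 0:
  Factor: x^4 - 10*x^3 + 19*x^2 + 30*x = x*(x - 6)*(x - 5)*(x + 1) = 0.
  ⇒ x = -1, 0, 5, 6

f''(x) = 4*x^3 - 30*x^2 + 38*x + 30
Second-derivative test at each critical point:
  f''(-1) = -42 < 0 → local maximum
  f''(0) = 30 > 0 → local minimum
  f''(5) = -30 < 0 → local maximum
  f''(6) = 42 > 0 → local minimum

Critical points: x = -1 (local maximum); x = 0 (local minimum); x = 5 (local maximum); x = 6 (local minimum)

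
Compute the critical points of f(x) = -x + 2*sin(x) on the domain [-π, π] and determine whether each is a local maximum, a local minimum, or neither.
f'(x) = 2*cos(x) - 1

Solve f'(x) = 0 on [-π, π]:
  f'(x) = 0 ⇔ cos(x) = 1/2, i.e. x = ±arccos(1/2) + 2nπ; keep the solutions lying in [-π, π].
  ⇒ x = -pi/3 ≈ -1.0472, pi/3 ≈ 1.0472

f''(x) = -2*sin(x)
Second-derivative test at each critical point:
  f''(-1.0472) = 1.7321 > 0 → local minimum
  f''(1.0472) = -1.7321 < 0 → local maximum

Critical points: x = -pi/3 ≈ -1.0472 (local minimum); x = pi/3 ≈ 1.0472 (local maximum)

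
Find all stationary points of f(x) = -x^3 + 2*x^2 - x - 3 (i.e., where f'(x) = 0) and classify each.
f'(x) = -3*x^2 + 4*x - 1

Solve f'(x) = 0:
  Factor: -3*x^2 + 4*x - 1 = -(x - 1)*(3*x - 1) = 0.
  ⇒ x = 1/3, 1

f''(x) = 4 - 6*x
Second-derivative test at each critical point:
  f''(1/3) = 2 > 0 → local minimum
  f''(1) = -2 < 0 → local maximum

Critical points: x = 1/3 (local minimum); x = 1 (local maximum)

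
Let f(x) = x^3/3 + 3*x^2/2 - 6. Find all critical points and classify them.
f'(x) = x*(x + 3)

Solve f'(x) = 0:
  Factor: x^2 + 3*x = x*(x + 3) = 0.
  ⇒ x = -3, 0

f''(x) = 2*x + 3
Second-derivative test at each critical point:
  f''(-3) = -3 < 0 → local maximum
  f''(0) = 3 > 0 → local minimum

Critical points: x = -3 (local maximum); x = 0 (local minimum)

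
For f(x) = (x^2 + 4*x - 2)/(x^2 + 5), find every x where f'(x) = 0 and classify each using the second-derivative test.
f'(x) = 2*(-2*x^2 + 7*x + 10)/(x^4 + 10*x^2 + 25)

Solve f'(x) = 0:
  f'(x) = -2*(2*x^2 - 7*x - 10)/(x^2 + 5)^2; the denominator is positive wherever f is defined, so f'(x) = 0 ⇔ -4*x^2 + 14*x + 20 = 0.
  Factor: -4*x^2 + 14*x + 20 = -2*(2*x^2 - 7*x - 10); 2*x^2 - 7*x - 10 = 0 has no rational roots; quadratic formula: x = (7 ± √129)/4.
  ⇒ x = 7/4 - sqrt(129)/4 ≈ -1.0895, 7/4 + sqrt(129)/4 ≈ 4.5895

f''(x) = 2*(4*x^3 - 21*x^2 - 60*x + 35)/(x^6 + 15*x^4 + 75*x^2 + 125)
Second-derivative test at each critical point:
  f''(-1.0895) = 0.5934 > 0 → local minimum
  f''(4.5895) = -0.0334 < 0 → local maximum

Critical points: x = 7/4 - sqrt(129)/4 ≈ -1.0895 (local minimum); x = 7/4 + sqrt(129)/4 ≈ 4.5895 (local maximum)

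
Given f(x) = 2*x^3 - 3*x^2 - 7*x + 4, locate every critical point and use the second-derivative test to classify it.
f'(x) = 6*x^2 - 6*x - 7

Solve f'(x) = 0:
  6*x^2 - 6*x - 7 = 0 has no rational roots; quadratic formula: x = (6 ± √204)/12.
  ⇒ x = 1/2 - sqrt(51)/6 ≈ -0.6902, 1/2 + sqrt(51)/6 ≈ 1.6902

f''(x) = 12*x - 6
Second-derivative test at each critical point:
  f''(-0.6902) = -14.2829 < 0 → local maximum
  f''(1.6902) = 14.2829 > 0 → local minimum

Critical points: x = 1/2 - sqrt(51)/6 ≈ -0.6902 (local maximum); x = 1/2 + sqrt(51)/6 ≈ 1.6902 (local minimum)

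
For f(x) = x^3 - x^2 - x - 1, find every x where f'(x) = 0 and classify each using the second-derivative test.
f'(x) = 3*x^2 - 2*x - 1

Solve f'(x) = 0:
  Factor: 3*x^2 - 2*x - 1 = (x - 1)*(3*x + 1) = 0.
  ⇒ x = -1/3, 1

f''(x) = 6*x - 2
Second-derivative test at each critical point:
  f''(-1/3) = -4 < 0 → local maximum
  f''(1) = 4 > 0 → local minimum

Critical points: x = -1/3 (local maximum); x = 1 (local minimum)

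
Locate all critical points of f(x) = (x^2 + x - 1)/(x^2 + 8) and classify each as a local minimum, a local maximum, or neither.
f'(x) = (-x^2 + 18*x + 8)/(x^4 + 16*x^2 + 64)

Solve f'(x) = 0:
  f'(x) = -(x^2 - 18*x - 8)/(x^2 + 8)^2; the denominator is positive wherever f is defined, so f'(x) = 0 ⇔ -x^2 + 18*x + 8 = 0.
  x^2 - 18*x - 8 = 0 has no rational roots; quadratic formula: x = (18 ± √356)/2.
  ⇒ x = 9 - sqrt(89) ≈ -0.4340, 9 + sqrt(89) ≈ 18.4340

f''(x) = 2*(x^3 - 27*x^2 - 24*x + 72)/(x^6 + 24*x^4 + 192*x^2 + 512)
Second-derivative test at each critical point:
  f''(-0.4340) = 0.2814 > 0 → local minimum
  f''(18.4340) = -1.560e-04 < 0 → local maximum

Critical points: x = 9 - sqrt(89) ≈ -0.4340 (local minimum); x = 9 + sqrt(89) ≈ 18.4340 (local maximum)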